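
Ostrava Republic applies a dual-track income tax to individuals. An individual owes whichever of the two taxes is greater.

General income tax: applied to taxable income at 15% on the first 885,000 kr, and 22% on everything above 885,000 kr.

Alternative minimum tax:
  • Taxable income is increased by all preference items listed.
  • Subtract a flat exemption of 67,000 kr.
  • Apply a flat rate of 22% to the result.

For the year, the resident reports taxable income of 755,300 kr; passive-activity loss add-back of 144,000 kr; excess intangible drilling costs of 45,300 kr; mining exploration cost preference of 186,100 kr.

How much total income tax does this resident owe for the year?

General income tax:
  755,300 kr × 15% = 113,295 kr

Alternative minimum tax:
  Adjusted income: 755,300 kr + 144,000 kr + 45,300 kr + 186,100 kr = 1,130,700 kr
  Less exemption 67,000 kr → base 1,063,700 kr
  1,063,700 kr × 22% = 234,014 kr

234,014 kr > 113,295 kr, so the alternative minimum tax is the binding amount.

234,014 kr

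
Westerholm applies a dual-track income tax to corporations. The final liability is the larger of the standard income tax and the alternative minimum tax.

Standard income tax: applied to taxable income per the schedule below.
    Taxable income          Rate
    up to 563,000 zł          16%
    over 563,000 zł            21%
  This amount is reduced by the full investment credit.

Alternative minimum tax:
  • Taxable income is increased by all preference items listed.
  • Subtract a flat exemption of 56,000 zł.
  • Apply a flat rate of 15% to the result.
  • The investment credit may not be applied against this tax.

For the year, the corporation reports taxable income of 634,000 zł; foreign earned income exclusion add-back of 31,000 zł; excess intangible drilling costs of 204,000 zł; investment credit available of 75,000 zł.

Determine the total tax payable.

121,950 zł

Alternative minimum tax:
  Adjusted income: 634,000 zł + 31,000 zł + 204,000 zł = 869,000 zł
  Less exemption 56,000 zł → base 813,000 zł
  813,000 zł × 15% = 121,950 zł

Standard income tax:
  563,000 zł × 16% = 90,080 zł
  71,000 zł × 21% = 14,910 zł
  → 104,990 zł
  Less investment credit 75,000 zł → 29,990 zł

121,950 zł > 29,990 zł, so the alternative minimum tax is the binding amount.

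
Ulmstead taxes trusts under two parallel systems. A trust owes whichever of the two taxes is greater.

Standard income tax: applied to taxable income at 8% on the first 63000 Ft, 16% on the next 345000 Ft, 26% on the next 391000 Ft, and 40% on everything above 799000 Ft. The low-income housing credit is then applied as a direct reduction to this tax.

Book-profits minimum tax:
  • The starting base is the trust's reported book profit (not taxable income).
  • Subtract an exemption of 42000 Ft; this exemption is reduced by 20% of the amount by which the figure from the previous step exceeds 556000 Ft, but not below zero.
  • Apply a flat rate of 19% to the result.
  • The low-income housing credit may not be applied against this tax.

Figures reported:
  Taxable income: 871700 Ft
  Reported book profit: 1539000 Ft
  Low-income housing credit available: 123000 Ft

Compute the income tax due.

292410 Ft

Book-profits minimum tax:
  Base (reported book profit): 1539000 Ft
  Exemption: 20% × (1539000 Ft − 556000 Ft) = 196600 Ft ≥ 42000 Ft, so the exemption is fully phased out
  Base: 1539000 Ft − 0 Ft = 1539000 Ft
  1539000 Ft × 19% = 292410 Ft

Standard income tax:
  63000 Ft × 8% = 5040 Ft
  345000 Ft × 16% = 55200 Ft
  391000 Ft × 26% = 101660 Ft
  72700 Ft × 40% = 29080 Ft
  → 190980 Ft
  Less low-income housing credit 123000 Ft → 67980 Ft

292410 Ft > 67980 Ft, so the book-profits minimum tax is the binding amount.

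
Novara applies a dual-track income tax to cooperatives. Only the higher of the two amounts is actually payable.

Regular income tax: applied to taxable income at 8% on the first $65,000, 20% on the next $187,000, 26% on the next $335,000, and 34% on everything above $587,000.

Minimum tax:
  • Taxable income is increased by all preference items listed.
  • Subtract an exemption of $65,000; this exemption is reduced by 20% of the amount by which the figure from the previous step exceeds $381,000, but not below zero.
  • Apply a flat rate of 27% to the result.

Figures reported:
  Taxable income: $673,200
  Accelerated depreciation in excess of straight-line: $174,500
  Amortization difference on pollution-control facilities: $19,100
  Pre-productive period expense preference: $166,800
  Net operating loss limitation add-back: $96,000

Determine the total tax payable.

$304,992

Minimum tax:
  Adjusted income: $673,200 + $174,500 + $19,100 + $166,800 + $96,000 = $1,129,600
  Exemption: 20% × ($1,129,600 − $381,000) = $149,720 ≥ $65,000, so the exemption is fully phased out
  Base: $1,129,600 − $0 = $1,129,600
  $1,129,600 × 27% = $304,992

Regular income tax:
  $65,000 × 8% = $5,200
  $187,000 × 20% = $37,400
  $335,000 × 26% = $87,100
  $86,200 × 34% = $29,308
  → $159,008

$304,992 > $159,008, so the minimum tax is the binding amount.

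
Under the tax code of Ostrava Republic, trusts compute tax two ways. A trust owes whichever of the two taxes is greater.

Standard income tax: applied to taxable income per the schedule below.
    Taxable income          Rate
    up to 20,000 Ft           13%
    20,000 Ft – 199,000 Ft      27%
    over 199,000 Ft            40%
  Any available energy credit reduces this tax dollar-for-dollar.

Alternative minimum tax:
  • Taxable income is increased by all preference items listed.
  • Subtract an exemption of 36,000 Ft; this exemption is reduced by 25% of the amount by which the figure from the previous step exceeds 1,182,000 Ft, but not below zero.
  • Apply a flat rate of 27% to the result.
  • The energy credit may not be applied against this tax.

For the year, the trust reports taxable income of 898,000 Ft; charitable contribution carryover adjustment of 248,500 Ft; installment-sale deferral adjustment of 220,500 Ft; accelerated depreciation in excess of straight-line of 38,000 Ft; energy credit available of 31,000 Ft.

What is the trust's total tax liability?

Alternative minimum tax:
  Adjusted income: 898,000 Ft + 248,500 Ft + 220,500 Ft + 38,000 Ft = 1,405,000 Ft
  Exemption: 25% × (1,405,000 Ft − 1,182,000 Ft) = 55,750 Ft ≥ 36,000 Ft, so the exemption is fully phased out
  Base: 1,405,000 Ft − 0 Ft = 1,405,000 Ft
  1,405,000 Ft × 27% = 379,350 Ft

Standard income tax:
  20,000 Ft × 13% = 2,600 Ft
  179,000 Ft × 27% = 48,330 Ft
  699,000 Ft × 40% = 279,600 Ft
  → 330,530 Ft
  Less energy credit 31,000 Ft → 299,530 Ft

379,350 Ft > 299,530 Ft, so the alternative minimum tax is the binding amount.

379,350 Ft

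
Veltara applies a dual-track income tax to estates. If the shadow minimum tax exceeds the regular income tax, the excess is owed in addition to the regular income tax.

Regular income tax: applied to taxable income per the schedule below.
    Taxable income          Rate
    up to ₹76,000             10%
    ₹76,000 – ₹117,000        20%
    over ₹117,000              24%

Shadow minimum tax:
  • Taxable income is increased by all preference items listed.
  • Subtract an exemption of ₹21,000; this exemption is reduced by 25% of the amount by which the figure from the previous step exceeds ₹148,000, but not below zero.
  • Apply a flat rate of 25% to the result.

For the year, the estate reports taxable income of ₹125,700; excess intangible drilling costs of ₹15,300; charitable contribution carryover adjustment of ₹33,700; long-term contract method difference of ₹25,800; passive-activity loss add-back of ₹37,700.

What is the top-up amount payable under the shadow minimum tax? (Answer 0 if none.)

₹41,662

Regular income tax:
  ₹76,000 × 10% = ₹7,600
  ₹41,000 × 20% = ₹8,200
  ₹8,700 × 24% = ₹2,088
  → ₹17,888

Shadow minimum tax:
  Adjusted income: ₹125,700 + ₹15,300 + ₹33,700 + ₹25,800 + ₹37,700 = ₹238,200
  Exemption: 25% × (₹238,200 − ₹148,000) = ₹22,550 ≥ ₹21,000, so the exemption is fully phased out
  Base: ₹238,200 − ₹0 = ₹238,200
  ₹238,200 × 25% = ₹59,550

Excess of shadow minimum tax over regular income tax: ₹59,550 − ₹17,888 = ₹41,662.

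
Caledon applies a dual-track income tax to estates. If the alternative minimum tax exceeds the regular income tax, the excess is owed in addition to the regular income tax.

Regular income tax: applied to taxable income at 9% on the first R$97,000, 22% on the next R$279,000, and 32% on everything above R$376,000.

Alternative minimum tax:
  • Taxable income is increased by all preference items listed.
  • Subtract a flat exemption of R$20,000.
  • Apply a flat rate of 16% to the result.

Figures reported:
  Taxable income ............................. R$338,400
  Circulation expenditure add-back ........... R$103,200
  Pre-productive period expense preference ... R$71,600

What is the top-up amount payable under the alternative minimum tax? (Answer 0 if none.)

Alternative minimum tax:
  Adjusted income: R$338,400 + R$103,200 + R$71,600 = R$513,200
  Less exemption R$20,000 → base R$493,200
  R$493,200 × 16% = R$78,912

Regular income tax:
  R$97,000 × 9% = R$8,730
  R$241,400 × 22% = R$53,108
  → R$61,838

Excess of alternative minimum tax over regular income tax: R$78,912 − R$61,838 = R$17,074.

R$17,074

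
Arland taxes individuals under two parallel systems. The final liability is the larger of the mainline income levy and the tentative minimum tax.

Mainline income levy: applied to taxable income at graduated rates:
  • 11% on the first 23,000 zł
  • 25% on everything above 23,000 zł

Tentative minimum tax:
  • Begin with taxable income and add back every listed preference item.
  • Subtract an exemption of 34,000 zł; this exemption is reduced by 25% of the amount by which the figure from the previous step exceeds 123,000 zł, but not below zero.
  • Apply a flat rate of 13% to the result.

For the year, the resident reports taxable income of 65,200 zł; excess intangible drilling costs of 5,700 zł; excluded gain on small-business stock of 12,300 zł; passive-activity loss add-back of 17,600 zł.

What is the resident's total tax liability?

Mainline income levy:
  23,000 zł × 11% = 2,530 zł
  42,200 zł × 25% = 10,550 zł
  → 13,080 zł

Tentative minimum tax:
  Adjusted income: 65,200 zł + 5,700 zł + 12,300 zł + 17,600 zł = 100,800 zł
  Exemption: 100,800 zł ≤ 123,000 zł, so full 34,000 zł applies
  Base: 100,800 zł − 34,000 zł = 66,800 zł
  66,800 zł × 13% = 8,684 zł

13,080 zł > 8,684 zł, so the mainline income levy governs.

13,080 zł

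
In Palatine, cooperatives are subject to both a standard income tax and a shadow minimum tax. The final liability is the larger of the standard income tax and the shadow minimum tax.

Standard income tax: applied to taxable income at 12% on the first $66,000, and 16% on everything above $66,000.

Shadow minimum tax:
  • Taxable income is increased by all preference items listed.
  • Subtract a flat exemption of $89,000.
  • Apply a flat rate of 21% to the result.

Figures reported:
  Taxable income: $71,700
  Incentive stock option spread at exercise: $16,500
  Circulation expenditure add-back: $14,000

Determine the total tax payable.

Standard income tax:
  $66,000 × 12% = $7,920
  $5,700 × 16% = $912
  → $8,832

Shadow minimum tax:
  Adjusted income: $71,700 + $16,500 + $14,000 = $102,200
  Less exemption $89,000 → base $13,200
  $13,200 × 21% = $2,772

$8,832 > $2,772, so the standard income tax governs.

$8,832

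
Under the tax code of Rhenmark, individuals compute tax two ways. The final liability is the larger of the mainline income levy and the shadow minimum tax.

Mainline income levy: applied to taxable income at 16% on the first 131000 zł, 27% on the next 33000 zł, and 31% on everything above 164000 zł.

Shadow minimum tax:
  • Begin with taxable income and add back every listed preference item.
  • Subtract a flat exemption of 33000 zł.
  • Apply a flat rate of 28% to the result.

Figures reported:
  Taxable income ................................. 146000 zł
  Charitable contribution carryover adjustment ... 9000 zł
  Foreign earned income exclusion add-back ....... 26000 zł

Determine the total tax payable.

Shadow minimum tax:
  Adjusted income: 146000 zł + 9000 zł + 26000 zł = 181000 zł
  Less exemption 33000 zł → base 148000 zł
  148000 zł × 28% = 41440 zł

Mainline income levy:
  131000 zł × 16% = 20960 zł
  15000 zł × 27% = 4050 zł
  → 25010 zł

41440 zł > 25010 zł, so the shadow minimum tax is the binding amount.

41440 zł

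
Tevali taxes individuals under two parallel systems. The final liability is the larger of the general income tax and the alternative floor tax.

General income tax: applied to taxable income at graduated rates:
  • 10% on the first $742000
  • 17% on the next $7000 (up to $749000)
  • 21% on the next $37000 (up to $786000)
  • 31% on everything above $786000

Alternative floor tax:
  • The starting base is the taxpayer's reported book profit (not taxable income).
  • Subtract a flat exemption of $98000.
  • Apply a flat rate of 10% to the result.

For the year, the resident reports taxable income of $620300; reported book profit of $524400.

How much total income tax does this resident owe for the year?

Alternative floor tax:
  Base (reported book profit): $524400
  Less exemption $98000 → base $426400
  $426400 × 10% = $42640

General income tax:
  $620300 × 10% = $62030

$62030 > $42640, so the general income tax governs.

$62030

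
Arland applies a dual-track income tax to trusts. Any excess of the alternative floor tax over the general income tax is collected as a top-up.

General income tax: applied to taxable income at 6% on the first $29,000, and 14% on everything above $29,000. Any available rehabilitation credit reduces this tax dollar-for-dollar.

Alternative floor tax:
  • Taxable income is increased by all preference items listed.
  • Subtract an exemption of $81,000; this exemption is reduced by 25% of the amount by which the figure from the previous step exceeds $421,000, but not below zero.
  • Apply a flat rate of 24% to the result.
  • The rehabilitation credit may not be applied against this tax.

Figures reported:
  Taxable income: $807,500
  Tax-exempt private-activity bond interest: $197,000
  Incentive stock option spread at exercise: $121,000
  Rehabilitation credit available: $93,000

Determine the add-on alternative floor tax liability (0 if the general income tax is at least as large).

General income tax:
  $29,000 × 6% = $1,740
  $778,500 × 14% = $108,990
  → $110,730
  Less rehabilitation credit $93,000 → $17,730

Alternative floor tax:
  Adjusted income: $807,500 + $197,000 + $121,000 = $1,125,500
  Exemption: 25% × ($1,125,500 − $421,000) = $176,125 ≥ $81,000, so the exemption is fully phased out
  Base: $1,125,500 − $0 = $1,125,500
  $1,125,500 × 24% = $270,120

Excess of alternative floor tax over general income tax: $270,120 − $17,730 = $252,390.

$252,390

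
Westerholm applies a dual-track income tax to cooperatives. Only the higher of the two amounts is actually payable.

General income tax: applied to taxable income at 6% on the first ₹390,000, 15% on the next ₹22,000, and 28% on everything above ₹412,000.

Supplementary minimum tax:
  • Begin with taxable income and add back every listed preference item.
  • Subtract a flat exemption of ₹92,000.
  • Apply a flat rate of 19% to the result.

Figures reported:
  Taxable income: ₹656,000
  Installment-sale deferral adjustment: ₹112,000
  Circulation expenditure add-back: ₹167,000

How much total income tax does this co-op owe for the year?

₹160,170

Supplementary minimum tax:
  Adjusted income: ₹656,000 + ₹112,000 + ₹167,000 = ₹935,000
  Less exemption ₹92,000 → base ₹843,000
  ₹843,000 × 19% = ₹160,170

General income tax:
  ₹390,000 × 6% = ₹23,400
  ₹22,000 × 15% = ₹3,300
  ₹244,000 × 28% = ₹68,320
  → ₹95,020

₹160,170 > ₹95,020, so the supplementary minimum tax is the binding amount.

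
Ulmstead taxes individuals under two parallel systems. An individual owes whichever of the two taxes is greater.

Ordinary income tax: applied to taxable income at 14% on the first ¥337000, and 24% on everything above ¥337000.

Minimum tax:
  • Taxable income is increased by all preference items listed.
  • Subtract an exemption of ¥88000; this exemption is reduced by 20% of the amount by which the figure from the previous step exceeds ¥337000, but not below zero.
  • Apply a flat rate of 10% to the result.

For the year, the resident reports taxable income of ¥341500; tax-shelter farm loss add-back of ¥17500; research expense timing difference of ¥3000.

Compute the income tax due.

Ordinary income tax:
  ¥337000 × 14% = ¥47180
  ¥4500 × 24% = ¥1080
  → ¥48260

Minimum tax:
  Adjusted income: ¥341500 + ¥17500 + ¥3000 = ¥362000
  Exemption: ¥88000 − 20% × (¥362000 − ¥337000) = ¥88000 − ¥5000 = ¥83000
  Base: ¥362000 − ¥83000 = ¥279000
  ¥279000 × 10% = ¥27900

¥48260 > ¥27900, so the ordinary income tax governs.

¥48260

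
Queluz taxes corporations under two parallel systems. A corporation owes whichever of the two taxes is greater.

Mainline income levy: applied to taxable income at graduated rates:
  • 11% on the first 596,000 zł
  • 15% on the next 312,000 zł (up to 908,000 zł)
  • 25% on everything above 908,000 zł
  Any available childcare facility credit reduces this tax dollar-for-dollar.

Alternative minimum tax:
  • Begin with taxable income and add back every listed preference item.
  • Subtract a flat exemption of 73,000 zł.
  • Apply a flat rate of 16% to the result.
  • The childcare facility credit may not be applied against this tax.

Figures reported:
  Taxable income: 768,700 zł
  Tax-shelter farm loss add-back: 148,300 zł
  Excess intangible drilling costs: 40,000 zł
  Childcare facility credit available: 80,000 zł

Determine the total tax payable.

Alternative minimum tax:
  Adjusted income: 768,700 zł + 148,300 zł + 40,000 zł = 957,000 zł
  Less exemption 73,000 zł → base 884,000 zł
  884,000 zł × 16% = 141,440 zł

Mainline income levy:
  596,000 zł × 11% = 65,560 zł
  172,700 zł × 15% = 25,905 zł
  → 91,465 zł
  Less childcare facility credit 80,000 zł → 11,465 zł

141,440 zł > 11,465 zł, so the alternative minimum tax is the binding amount.

141,440 zł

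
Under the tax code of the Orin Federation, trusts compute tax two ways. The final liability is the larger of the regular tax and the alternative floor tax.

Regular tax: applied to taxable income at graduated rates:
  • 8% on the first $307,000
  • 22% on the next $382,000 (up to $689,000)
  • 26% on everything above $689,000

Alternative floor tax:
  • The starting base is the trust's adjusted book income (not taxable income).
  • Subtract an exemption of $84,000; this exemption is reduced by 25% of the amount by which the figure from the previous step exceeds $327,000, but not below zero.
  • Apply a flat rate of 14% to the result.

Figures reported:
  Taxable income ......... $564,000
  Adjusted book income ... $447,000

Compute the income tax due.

$81,100

Alternative floor tax:
  Base (adjusted book income): $447,000
  Exemption: $84,000 − 25% × ($447,000 − $327,000) = $84,000 − $30,000 = $54,000
  Base: $447,000 − $54,000 = $393,000
  $393,000 × 14% = $55,020

Regular tax:
  $307,000 × 8% = $24,560
  $257,000 × 22% = $56,540
  → $81,100

$81,100 > $55,020, so the regular tax governs.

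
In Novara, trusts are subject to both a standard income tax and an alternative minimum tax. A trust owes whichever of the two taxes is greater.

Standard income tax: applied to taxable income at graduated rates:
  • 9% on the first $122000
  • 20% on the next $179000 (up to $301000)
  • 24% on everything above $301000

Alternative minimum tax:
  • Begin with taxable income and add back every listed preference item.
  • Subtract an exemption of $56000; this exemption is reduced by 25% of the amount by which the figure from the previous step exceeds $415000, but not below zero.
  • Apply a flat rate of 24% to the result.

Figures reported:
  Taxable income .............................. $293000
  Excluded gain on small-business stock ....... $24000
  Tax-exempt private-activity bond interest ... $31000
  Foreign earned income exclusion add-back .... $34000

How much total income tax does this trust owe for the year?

Standard income tax:
  $122000 × 9% = $10980
  $171000 × 20% = $34200
  → $45180

Alternative minimum tax:
  Adjusted income: $293000 + $24000 + $31000 + $34000 = $382000
  Exemption: $382000 ≤ $415000, so full $56000 applies
  Base: $382000 − $56000 = $326000
  $326000 × 24% = $78240

$78240 > $45180, so the alternative minimum tax is the binding amount.

$78240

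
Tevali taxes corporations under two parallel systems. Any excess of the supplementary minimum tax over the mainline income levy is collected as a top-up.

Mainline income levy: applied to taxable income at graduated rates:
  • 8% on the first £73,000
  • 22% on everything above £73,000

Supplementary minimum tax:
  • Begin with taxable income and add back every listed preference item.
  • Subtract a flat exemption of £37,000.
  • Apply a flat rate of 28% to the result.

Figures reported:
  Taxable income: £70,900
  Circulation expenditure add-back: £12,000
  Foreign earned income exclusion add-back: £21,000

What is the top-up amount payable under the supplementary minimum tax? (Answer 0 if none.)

Mainline income levy:
  £70,900 × 8% = £5,672

Supplementary minimum tax:
  Adjusted income: £70,900 + £12,000 + £21,000 = £103,900
  Less exemption £37,000 → base £66,900
  £66,900 × 28% = £18,732

Excess of supplementary minimum tax over mainline income levy: £18,732 − £5,672 = £13,060.

£13,060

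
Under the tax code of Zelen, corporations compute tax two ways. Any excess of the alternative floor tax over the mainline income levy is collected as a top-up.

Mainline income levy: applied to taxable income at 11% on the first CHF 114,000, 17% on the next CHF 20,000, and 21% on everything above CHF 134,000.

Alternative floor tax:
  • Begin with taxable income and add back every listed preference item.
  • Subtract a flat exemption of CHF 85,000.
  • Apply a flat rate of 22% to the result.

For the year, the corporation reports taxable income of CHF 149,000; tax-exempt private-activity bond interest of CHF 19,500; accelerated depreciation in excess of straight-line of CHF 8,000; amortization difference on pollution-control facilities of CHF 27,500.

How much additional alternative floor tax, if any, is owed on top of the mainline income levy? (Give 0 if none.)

CHF 7,090

Alternative floor tax:
  Adjusted income: CHF 149,000 + CHF 19,500 + CHF 8,000 + CHF 27,500 = CHF 204,000
  Less exemption CHF 85,000 → base CHF 119,000
  CHF 119,000 × 22% = CHF 26,180

Mainline income levy:
  CHF 114,000 × 11% = CHF 12,540
  CHF 20,000 × 17% = CHF 3,400
  CHF 15,000 × 21% = CHF 3,150
  → CHF 19,090

Excess of alternative floor tax over mainline income levy: CHF 26,180 − CHF 19,090 = CHF 7,090.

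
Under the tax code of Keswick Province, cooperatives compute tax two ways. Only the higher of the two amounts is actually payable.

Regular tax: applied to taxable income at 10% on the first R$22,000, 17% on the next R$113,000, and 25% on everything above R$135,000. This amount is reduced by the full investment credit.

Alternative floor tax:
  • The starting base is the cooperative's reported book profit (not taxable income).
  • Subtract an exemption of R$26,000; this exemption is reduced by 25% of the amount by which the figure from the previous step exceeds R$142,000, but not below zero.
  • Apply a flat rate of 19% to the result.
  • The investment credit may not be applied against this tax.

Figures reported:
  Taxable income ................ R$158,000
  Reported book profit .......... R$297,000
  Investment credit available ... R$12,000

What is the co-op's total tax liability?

R$56,430

Alternative floor tax:
  Base (reported book profit): R$297,000
  Exemption: 25% × (R$297,000 − R$142,000) = R$38,750 ≥ R$26,000, so the exemption is fully phased out
  Base: R$297,000 − R$0 = R$297,000
  R$297,000 × 19% = R$56,430

Regular tax:
  R$22,000 × 10% = R$2,200
  R$113,000 × 17% = R$19,210
  R$23,000 × 25% = R$5,750
  → R$27,160
  Less investment credit R$12,000 → R$15,160

R$56,430 > R$15,160, so the alternative floor tax is the binding amount.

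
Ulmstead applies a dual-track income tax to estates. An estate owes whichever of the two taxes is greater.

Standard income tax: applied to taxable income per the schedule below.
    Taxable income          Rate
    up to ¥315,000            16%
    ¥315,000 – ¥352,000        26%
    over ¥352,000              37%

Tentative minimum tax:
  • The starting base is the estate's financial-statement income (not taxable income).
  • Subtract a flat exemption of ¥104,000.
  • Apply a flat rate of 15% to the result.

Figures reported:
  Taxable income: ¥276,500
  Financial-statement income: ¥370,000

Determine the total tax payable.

¥44,240

Standard income tax:
  ¥276,500 × 16% = ¥44,240

Tentative minimum tax:
  Base (financial-statement income): ¥370,000
  Less exemption ¥104,000 → base ¥266,000
  ¥266,000 × 15% = ¥39,900

¥44,240 > ¥39,900, so the standard income tax governs.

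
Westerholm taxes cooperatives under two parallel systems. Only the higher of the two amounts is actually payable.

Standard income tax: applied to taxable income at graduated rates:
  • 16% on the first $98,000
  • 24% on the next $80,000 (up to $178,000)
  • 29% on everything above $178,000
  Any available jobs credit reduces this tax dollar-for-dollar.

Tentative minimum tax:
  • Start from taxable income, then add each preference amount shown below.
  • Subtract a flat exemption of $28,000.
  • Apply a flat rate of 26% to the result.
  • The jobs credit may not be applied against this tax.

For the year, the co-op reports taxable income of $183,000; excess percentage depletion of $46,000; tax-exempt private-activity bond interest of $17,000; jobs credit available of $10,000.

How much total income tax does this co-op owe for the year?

$56,680

Tentative minimum tax:
  Adjusted income: $183,000 + $46,000 + $17,000 = $246,000
  Less exemption $28,000 → base $218,000
  $218,000 × 26% = $56,680

Standard income tax:
  $98,000 × 16% = $15,680
  $80,000 × 24% = $19,200
  $5,000 × 29% = $1,450
  → $36,330
  Less jobs credit $10,000 → $26,330

$56,680 > $26,330, so the tentative minimum tax is the binding amount.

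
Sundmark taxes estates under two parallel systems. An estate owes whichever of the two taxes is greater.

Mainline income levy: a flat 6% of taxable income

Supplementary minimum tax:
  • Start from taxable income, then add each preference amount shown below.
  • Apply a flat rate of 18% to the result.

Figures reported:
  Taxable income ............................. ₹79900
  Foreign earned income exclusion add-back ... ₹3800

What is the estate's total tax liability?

₹15066

Mainline income levy:
  ₹79900 × 6% = ₹4794

Supplementary minimum tax:
  Adjusted income: ₹79900 + ₹3800 = ₹83700
  ₹83700 × 18% = ₹15066

₹15066 > ₹4794, so the supplementary minimum tax is the binding amount.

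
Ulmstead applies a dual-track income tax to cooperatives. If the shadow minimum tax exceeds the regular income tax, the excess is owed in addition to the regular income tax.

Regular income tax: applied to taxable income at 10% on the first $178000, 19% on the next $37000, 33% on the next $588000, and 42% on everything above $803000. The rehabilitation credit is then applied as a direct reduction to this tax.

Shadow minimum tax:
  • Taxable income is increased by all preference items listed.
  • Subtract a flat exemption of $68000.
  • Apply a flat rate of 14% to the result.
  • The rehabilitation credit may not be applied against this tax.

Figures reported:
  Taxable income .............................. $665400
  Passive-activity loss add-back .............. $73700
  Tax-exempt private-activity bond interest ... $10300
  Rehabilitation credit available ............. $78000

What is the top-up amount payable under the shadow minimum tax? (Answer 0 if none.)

Shadow minimum tax:
  Adjusted income: $665400 + $73700 + $10300 = $749400
  Less exemption $68000 → base $681400
  $681400 × 14% = $95396

Regular income tax:
  $178000 × 10% = $17800
  $37000 × 19% = $7030
  $450400 × 33% = $148632
  → $173462
  Less rehabilitation credit $78000 → $95462

$95396 ≤ $95462, so no add-on is due.

$0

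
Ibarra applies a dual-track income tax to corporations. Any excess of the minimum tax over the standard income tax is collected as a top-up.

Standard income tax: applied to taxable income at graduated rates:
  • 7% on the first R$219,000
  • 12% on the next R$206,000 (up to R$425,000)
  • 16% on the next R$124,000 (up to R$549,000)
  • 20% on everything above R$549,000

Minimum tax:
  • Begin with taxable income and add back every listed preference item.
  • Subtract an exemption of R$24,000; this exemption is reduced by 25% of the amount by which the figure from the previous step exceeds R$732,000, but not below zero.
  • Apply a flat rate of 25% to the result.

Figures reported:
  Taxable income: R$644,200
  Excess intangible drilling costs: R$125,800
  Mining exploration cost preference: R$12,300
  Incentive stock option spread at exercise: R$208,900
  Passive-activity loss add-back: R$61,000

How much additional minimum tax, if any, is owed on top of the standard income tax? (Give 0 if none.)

R$184,120

Minimum tax:
  Adjusted income: R$644,200 + R$125,800 + R$12,300 + R$208,900 + R$61,000 = R$1,052,200
  Exemption: 25% × (R$1,052,200 − R$732,000) = R$80,050 ≥ R$24,000, so the exemption is fully phased out
  Base: R$1,052,200 − R$0 = R$1,052,200
  R$1,052,200 × 25% = R$263,050

Standard income tax:
  R$219,000 × 7% = R$15,330
  R$206,000 × 12% = R$24,720
  R$124,000 × 16% = R$19,840
  R$95,200 × 20% = R$19,040
  → R$78,930

Excess of minimum tax over standard income tax: R$263,050 − R$78,930 = R$184,120.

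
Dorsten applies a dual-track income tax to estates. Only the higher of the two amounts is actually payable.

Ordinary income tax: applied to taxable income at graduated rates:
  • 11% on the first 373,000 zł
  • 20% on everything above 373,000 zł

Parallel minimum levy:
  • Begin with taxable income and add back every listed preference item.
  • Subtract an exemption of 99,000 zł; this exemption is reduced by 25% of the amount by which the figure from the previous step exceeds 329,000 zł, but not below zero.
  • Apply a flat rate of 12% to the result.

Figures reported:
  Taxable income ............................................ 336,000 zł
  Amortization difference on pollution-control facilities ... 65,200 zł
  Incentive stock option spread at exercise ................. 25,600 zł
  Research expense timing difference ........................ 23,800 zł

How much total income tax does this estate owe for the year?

45,840 zł

Ordinary income tax:
  336,000 zł × 11% = 36,960 zł

Parallel minimum levy:
  Adjusted income: 336,000 zł + 65,200 zł + 25,600 zł + 23,800 zł = 450,600 zł
  Exemption: 99,000 zł − 25% × (450,600 zł − 329,000 zł) = 99,000 zł − 30,400 zł = 68,600 zł
  Base: 450,600 zł − 68,600 zł = 382,000 zł
  382,000 zł × 12% = 45,840 zł

45,840 zł > 36,960 zł, so the parallel minimum levy is the binding amount.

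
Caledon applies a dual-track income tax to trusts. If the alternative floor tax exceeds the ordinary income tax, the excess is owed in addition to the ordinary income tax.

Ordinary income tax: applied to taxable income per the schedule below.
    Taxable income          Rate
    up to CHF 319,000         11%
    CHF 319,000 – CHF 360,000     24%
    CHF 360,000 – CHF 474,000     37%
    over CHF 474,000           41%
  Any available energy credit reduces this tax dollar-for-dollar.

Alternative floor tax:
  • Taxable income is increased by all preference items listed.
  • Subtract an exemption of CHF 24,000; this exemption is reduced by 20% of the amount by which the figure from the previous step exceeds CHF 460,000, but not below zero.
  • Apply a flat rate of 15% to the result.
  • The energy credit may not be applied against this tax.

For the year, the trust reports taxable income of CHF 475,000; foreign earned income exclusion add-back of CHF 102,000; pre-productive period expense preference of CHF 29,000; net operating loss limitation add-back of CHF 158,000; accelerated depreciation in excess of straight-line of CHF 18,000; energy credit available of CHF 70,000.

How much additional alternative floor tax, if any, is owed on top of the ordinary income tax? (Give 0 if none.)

Alternative floor tax:
  Adjusted income: CHF 475,000 + CHF 102,000 + CHF 29,000 + CHF 158,000 + CHF 18,000 = CHF 782,000
  Exemption: 20% × (CHF 782,000 − CHF 460,000) = CHF 64,400 ≥ CHF 24,000, so the exemption is fully phased out
  Base: CHF 782,000 − CHF 0 = CHF 782,000
  CHF 782,000 × 15% = CHF 117,300

Ordinary income tax:
  CHF 319,000 × 11% = CHF 35,090
  CHF 41,000 × 24% = CHF 9,840
  CHF 114,000 × 37% = CHF 42,180
  CHF 1,000 × 41% = CHF 410
  → CHF 87,520
  Less energy credit CHF 70,000 → CHF 17,520

Excess of alternative floor tax over ordinary income tax: CHF 117,300 − CHF 17,520 = CHF 99,780.

CHF 99,780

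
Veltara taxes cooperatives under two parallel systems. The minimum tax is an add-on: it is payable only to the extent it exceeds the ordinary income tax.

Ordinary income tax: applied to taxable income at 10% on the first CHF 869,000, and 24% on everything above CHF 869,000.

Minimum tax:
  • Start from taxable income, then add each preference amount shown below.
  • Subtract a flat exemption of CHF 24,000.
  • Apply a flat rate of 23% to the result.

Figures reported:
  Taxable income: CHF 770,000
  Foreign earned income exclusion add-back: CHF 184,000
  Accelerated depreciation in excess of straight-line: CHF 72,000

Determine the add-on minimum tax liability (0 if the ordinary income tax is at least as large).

CHF 153,460

Minimum tax:
  Adjusted income: CHF 770,000 + CHF 184,000 + CHF 72,000 = CHF 1,026,000
  Less exemption CHF 24,000 → base CHF 1,002,000
  CHF 1,002,000 × 23% = CHF 230,460

Ordinary income tax:
  CHF 770,000 × 10% = CHF 77,000

Excess of minimum tax over ordinary income tax: CHF 230,460 − CHF 77,000 = CHF 153,460.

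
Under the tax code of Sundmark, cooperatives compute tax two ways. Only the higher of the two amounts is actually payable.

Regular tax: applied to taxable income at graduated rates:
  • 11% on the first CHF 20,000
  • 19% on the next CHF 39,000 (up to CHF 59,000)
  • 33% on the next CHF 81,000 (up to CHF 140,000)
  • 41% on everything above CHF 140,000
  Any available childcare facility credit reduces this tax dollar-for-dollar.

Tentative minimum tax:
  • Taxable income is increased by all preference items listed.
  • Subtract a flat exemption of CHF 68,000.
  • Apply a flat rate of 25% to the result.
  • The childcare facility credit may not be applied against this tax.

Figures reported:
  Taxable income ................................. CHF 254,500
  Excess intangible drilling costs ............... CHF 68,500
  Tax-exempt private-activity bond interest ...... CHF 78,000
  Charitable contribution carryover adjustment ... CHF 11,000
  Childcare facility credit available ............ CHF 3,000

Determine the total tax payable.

Tentative minimum tax:
  Adjusted income: CHF 254,500 + CHF 68,500 + CHF 78,000 + CHF 11,000 = CHF 412,000
  Less exemption CHF 68,000 → base CHF 344,000
  CHF 344,000 × 25% = CHF 86,000

Regular tax:
  CHF 20,000 × 11% = CHF 2,200
  CHF 39,000 × 19% = CHF 7,410
  CHF 81,000 × 33% = CHF 26,730
  CHF 114,500 × 41% = CHF 46,945
  → CHF 83,285
  Less childcare facility credit CHF 3,000 → CHF 80,285

CHF 86,000 > CHF 80,285, so the tentative minimum tax is the binding amount.

CHF 86,000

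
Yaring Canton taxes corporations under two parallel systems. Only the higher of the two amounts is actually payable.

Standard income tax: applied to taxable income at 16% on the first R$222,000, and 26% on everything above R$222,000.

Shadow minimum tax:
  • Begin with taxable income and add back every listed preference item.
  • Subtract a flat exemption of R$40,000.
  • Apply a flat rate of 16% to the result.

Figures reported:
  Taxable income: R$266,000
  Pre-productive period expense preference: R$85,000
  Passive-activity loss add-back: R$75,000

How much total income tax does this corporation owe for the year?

Shadow minimum tax:
  Adjusted income: R$266,000 + R$85,000 + R$75,000 = R$426,000
  Less exemption R$40,000 → base R$386,000
  R$386,000 × 16% = R$61,760

Standard income tax:
  R$222,000 × 16% = R$35,520
  R$44,000 × 26% = R$11,440
  → R$46,960

R$61,760 > R$46,960, so the shadow minimum tax is the binding amount.

R$61,760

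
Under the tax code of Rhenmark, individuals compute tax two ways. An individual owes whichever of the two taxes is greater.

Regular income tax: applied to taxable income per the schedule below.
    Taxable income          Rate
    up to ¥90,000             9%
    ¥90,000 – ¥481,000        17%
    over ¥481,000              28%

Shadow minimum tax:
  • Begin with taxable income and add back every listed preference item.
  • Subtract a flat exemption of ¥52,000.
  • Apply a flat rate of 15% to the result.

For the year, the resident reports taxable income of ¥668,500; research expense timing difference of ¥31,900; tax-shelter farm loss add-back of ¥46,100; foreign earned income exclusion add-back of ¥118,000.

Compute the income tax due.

¥127,070

Regular income tax:
  ¥90,000 × 9% = ¥8,100
  ¥391,000 × 17% = ¥66,470
  ¥187,500 × 28% = ¥52,500
  → ¥127,070

Shadow minimum tax:
  Adjusted income: ¥668,500 + ¥31,900 + ¥46,100 + ¥118,000 = ¥864,500
  Less exemption ¥52,000 → base ¥812,500
  ¥812,500 × 15% = ¥121,875

¥127,070 > ¥121,875, so the regular income tax governs.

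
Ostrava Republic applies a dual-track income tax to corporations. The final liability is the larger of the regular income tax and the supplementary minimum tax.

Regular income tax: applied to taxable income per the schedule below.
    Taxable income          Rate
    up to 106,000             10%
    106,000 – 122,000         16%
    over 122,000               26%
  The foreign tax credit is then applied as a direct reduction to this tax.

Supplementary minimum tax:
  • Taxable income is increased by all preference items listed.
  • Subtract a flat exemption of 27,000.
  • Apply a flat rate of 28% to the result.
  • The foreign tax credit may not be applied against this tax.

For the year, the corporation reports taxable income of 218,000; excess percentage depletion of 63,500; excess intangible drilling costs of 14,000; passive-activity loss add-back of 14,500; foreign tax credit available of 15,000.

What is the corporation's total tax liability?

79,240

Supplementary minimum tax:
  Adjusted income: 218,000 + 63,500 + 14,000 + 14,500 = 310,000
  Less exemption 27,000 → base 283,000
  283,000 × 28% = 79,240

Regular income tax:
  106,000 × 10% = 10,600
  16,000 × 16% = 2,560
  96,000 × 26% = 24,960
  → 38,120
  Less foreign tax credit 15,000 → 23,120

79,240 > 23,120, so the supplementary minimum tax is the binding amount.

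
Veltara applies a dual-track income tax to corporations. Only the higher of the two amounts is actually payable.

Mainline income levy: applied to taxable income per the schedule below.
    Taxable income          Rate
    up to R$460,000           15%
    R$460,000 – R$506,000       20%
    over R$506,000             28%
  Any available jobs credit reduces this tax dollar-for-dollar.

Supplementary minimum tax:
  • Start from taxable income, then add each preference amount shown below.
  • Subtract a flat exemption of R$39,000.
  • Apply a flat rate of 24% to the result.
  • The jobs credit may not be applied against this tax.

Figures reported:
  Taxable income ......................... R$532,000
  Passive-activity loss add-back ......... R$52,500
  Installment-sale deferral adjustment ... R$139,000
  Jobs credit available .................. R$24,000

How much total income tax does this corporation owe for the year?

Supplementary minimum tax:
  Adjusted income: R$532,000 + R$52,500 + R$139,000 = R$723,500
  Less exemption R$39,000 → base R$684,500
  R$684,500 × 24% = R$164,280

Mainline income levy:
  R$460,000 × 15% = R$69,000
  R$46,000 × 20% = R$9,200
  R$26,000 × 28% = R$7,280
  → R$85,480
  Less jobs credit R$24,000 → R$61,480

R$164,280 > R$61,480, so the supplementary minimum tax is the binding amount.

R$164,280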